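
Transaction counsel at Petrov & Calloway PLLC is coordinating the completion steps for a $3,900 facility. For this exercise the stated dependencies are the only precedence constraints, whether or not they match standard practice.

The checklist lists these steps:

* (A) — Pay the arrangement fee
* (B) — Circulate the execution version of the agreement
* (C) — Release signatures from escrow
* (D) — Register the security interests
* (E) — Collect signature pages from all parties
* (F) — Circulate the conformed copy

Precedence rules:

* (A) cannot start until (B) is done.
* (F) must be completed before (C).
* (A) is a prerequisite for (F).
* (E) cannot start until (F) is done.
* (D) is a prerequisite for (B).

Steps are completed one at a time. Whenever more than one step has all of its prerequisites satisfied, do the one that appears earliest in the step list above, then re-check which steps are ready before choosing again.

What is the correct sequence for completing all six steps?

(D), (B), (A), (F), (C), (E)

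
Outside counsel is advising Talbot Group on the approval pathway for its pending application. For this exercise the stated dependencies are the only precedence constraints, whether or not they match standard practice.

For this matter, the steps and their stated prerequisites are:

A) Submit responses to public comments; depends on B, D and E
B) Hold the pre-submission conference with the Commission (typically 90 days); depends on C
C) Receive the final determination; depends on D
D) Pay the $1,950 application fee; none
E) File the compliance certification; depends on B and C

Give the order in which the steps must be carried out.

D is the only step with nothing outstanding, so it goes first.
That leaves C as the only ready step → C.
B needed C, now all done → B.
Next only E has its prerequisites met → E.
A needed B, D and E, now all done → A.

D, C, B, E, A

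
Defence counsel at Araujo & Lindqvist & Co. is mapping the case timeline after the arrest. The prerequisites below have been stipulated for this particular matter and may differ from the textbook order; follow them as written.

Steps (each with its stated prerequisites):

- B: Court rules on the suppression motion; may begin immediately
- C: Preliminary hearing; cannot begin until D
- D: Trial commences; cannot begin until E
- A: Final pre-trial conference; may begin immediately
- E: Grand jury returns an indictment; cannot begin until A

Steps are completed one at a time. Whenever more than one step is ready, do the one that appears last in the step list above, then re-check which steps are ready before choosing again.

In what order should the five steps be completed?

Nothing is required for A and B. A is listed later → A first.
Now E and B have their prerequisites met. E is listed later, so E next.
Now D and B have their prerequisites met. D is listed later, so D next.
C now also ready, so the ready set is {C, B}; C is listed later → C.
Next only B has its prerequisites met → B.

A E D C B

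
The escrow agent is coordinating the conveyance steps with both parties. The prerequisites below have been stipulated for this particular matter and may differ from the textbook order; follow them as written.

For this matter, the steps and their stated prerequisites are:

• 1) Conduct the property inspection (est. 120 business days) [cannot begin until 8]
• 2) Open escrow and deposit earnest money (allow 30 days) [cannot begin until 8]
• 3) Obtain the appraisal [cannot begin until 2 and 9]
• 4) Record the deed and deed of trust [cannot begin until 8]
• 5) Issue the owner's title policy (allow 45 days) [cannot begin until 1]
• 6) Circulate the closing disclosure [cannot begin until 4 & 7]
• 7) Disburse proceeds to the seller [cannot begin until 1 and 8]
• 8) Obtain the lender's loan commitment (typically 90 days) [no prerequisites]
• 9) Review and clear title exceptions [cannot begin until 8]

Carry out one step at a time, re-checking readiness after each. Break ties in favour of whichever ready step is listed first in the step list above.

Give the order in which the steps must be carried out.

8, 1, 2, 4, 5, 7, 6, 9, 3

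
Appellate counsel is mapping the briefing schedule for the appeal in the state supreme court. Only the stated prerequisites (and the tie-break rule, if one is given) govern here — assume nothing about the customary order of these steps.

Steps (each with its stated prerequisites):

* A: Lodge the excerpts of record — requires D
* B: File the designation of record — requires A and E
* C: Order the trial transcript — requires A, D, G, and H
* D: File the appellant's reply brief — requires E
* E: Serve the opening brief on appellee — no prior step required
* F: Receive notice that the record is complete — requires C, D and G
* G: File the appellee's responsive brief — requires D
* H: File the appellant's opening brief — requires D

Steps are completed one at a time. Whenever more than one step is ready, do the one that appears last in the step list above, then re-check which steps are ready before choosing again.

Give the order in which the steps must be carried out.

E has no prerequisites → E first.
That leaves D as the only ready step → D.
Ready: H, G and A. H is listed later → H.
Now G and A have their prerequisites met. G is listed later, so G next.
A needed D, now all done → A.
C and B are both available; C is listed later → C.
Ready: F and B. F is listed later → F.
That leaves B as the only ready step → B.

E D H G A C F B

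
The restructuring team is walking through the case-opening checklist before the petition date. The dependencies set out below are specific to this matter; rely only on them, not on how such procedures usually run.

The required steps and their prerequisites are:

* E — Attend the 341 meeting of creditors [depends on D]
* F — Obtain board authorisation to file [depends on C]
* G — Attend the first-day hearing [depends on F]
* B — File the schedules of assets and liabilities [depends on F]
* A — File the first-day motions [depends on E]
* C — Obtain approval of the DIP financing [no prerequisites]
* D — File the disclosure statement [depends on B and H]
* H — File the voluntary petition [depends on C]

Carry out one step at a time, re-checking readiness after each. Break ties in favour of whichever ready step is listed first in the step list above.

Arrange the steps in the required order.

C, F, G, B, H, D, E, A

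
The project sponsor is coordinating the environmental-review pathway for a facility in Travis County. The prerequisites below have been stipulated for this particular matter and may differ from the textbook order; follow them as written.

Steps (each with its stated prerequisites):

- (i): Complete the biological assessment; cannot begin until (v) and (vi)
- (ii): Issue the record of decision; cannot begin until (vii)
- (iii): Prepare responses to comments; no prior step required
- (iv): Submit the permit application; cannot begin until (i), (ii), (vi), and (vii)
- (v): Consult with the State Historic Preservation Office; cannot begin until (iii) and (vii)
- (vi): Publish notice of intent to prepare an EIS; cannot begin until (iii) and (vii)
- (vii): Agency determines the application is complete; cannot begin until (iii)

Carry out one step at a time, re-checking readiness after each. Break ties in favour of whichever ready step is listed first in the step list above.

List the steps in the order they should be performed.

Only (iii) has no prerequisites, so it is first.
That leaves (vii) as the only ready step → (vii).
Ready: (ii), (v) and (vi). (ii) is listed earlier → (ii).
Ready: (v) and (vi). (v) is listed earlier → (v).
(vi) needed (iii) and (vii), now all done → (vi).
(i) needed (v) and (vi), now all done → (i).
Next only (iv) has its prerequisites met → (iv).

(iii) (vii) (ii) (v) (vi) (i) (iv)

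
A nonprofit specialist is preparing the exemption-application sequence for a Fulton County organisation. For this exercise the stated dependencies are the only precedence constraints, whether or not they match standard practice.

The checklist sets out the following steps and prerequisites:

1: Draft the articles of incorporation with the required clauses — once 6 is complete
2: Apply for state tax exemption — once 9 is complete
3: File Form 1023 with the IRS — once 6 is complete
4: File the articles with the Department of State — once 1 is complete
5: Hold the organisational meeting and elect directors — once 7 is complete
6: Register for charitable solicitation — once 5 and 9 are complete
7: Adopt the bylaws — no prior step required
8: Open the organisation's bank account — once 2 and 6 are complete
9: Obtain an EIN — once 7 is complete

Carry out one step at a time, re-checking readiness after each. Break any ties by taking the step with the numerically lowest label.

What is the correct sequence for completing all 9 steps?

7, 5, 9, 2, 6, 1, 3, 4, 8

7 has no prerequisites → 7 first.
Now 5 and 9 have their prerequisites met. 5 has the earlier label, so 5 next.
Next only 9 has its prerequisites met → 9.
Ready: 2 and 6. 2 has the earlier label → 2.
Next only 6 has its prerequisites met → 6.
1, 3 and 8 are all available; 1 has the earlier label → 1.
3, 4 and 8 are all available; 3 has the earlier label → 3.
Ready: 4 and 8. 4 has the earlier label → 4.
8 needed 2 and 6, now all done → 8.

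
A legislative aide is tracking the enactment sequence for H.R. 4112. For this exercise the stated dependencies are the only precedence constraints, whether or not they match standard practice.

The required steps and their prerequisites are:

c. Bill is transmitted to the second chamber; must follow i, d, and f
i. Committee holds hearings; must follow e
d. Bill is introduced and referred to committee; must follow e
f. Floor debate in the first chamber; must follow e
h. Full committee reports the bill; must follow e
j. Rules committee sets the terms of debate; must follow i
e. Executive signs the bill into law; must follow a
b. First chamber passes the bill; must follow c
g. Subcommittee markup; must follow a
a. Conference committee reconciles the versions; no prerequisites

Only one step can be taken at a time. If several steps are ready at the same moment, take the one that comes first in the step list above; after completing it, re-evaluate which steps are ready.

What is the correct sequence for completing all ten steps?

a, e, i, d, f, c, h, j, b, g

a has no prerequisites → a first.
Ready: e and g. e is listed earlier → e.
Ready: i, d, f, h and g. i is listed earlier → i.
j now also ready, so the ready set is {d, f, h, j, g}; d is listed earlier → d.
f, h, j and g are all available; f is listed earlier → f.
c now also ready, so the ready set is {c, h, j, g}; c is listed earlier → c.
h, j, b and g are all available; h is listed earlier → h.
j, b and g are all available; j is listed earlier → j.
b and g are both available; b is listed earlier → b.
Next only g has its prerequisites met → g.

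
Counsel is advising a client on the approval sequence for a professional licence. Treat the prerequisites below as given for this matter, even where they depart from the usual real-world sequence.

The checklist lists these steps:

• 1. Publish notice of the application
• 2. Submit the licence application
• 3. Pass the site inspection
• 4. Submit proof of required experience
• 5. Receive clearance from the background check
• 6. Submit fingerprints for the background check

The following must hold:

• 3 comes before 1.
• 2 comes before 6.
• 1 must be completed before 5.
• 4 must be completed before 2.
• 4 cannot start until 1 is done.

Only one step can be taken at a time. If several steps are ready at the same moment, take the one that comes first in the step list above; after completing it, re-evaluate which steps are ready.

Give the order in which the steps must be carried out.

3 1 4 2 5 6

3 is the only step with nothing outstanding, so it goes first.
That leaves 1 as the only ready step → 1.
Ready: 4 and 5. 4 is listed earlier → 4.
Ready: 2 and 5. 2 is listed earlier → 2.
6 now also ready, so the ready set is {5, 6}; 5 is listed earlier → 5.
6 needed 2, now all done → 6.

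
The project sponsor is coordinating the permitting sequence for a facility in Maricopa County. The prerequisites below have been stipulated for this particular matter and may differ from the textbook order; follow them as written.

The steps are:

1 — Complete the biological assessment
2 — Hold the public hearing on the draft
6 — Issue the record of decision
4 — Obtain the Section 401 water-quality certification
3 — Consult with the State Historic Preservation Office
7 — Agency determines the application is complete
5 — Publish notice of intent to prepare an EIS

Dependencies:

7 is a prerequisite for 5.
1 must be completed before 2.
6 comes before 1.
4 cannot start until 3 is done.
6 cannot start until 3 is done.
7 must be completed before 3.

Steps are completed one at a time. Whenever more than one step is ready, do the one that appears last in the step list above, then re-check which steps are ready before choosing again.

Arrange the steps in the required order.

7 → 5 → 3 → 4 → 6 → 1 → 2

Only 7 has no prerequisites, so it is first.
Ready: 5 and 3. 5 is listed later → 5.
Next only 3 has its prerequisites met → 3.
Ready: 4 and 6. 4 is listed later → 4.
6 is the only step now ready → 6.
That leaves 1 as the only ready step → 1.
2 needed 1, now all done → 2.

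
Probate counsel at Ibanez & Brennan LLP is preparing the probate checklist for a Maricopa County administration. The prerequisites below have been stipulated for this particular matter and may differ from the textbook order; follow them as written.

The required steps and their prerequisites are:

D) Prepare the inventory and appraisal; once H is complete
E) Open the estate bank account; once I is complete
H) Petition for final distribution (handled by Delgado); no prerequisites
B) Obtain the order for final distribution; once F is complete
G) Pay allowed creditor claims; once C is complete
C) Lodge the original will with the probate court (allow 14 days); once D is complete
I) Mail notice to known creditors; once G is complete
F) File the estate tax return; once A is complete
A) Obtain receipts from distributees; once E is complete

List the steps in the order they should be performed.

H, D, C, G, I, E, A, F, B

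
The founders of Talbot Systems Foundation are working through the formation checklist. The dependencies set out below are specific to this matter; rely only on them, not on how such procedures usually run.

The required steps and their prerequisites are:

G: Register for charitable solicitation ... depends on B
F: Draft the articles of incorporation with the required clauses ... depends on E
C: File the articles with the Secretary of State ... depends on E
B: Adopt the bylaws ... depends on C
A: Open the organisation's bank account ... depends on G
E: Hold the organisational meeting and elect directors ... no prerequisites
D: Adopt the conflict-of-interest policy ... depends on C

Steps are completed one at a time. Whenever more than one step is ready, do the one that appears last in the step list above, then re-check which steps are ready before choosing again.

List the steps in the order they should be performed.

E is the only step with nothing outstanding, so it goes first.
C and F are both available; C is listed later → C.
D, B and F are all available; D is listed later → D.
Ready: B and F. B is listed later → B.
G now also ready, so the ready set is {F, G}; F is listed later → F.
G needed B, now all done → G.
Next only A has its prerequisites met → A.

E, C, D, B, F, G, A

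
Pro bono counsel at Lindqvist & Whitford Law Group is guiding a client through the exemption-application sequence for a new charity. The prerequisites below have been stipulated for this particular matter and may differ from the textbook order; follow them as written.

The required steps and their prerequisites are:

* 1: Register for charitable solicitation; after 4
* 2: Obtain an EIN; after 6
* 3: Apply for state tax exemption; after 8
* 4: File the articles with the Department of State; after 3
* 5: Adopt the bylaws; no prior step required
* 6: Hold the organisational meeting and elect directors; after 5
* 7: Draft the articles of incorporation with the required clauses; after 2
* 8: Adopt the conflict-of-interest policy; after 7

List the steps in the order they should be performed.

Only 5 has no prerequisites, so it is first.
6 needed 5, now all done → 6.
Next only 2 has its prerequisites met → 2.
7 needed 2, now all done → 7.
8 is the only step now ready → 8.
3 is the only step now ready → 3.
4 is the only step now ready → 4.
1 needed 4, now all done → 1.

5 → 6 → 2 → 7 → 8 → 3 → 4 → 1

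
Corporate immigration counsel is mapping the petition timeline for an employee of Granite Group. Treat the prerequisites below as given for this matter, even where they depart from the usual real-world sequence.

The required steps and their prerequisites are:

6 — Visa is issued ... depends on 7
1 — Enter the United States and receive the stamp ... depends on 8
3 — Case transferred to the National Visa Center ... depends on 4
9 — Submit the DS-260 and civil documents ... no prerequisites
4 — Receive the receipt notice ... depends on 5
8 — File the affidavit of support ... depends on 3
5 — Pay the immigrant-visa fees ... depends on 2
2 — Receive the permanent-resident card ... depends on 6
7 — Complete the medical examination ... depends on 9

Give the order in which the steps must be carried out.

9, 7, 6, 2, 5, 4, 3, 8, 1

9 has no prerequisites → 9 first.
Next only 7 has its prerequisites met → 7.
That leaves 6 as the only ready step → 6.
2 needed 6, now all done → 2.
That leaves 5 as the only ready step → 5.
4 needed 5, now all done → 4.
3 is the only step now ready → 3.
8 needed 3, now all done → 8.
That leaves 1 as the only ready step → 1.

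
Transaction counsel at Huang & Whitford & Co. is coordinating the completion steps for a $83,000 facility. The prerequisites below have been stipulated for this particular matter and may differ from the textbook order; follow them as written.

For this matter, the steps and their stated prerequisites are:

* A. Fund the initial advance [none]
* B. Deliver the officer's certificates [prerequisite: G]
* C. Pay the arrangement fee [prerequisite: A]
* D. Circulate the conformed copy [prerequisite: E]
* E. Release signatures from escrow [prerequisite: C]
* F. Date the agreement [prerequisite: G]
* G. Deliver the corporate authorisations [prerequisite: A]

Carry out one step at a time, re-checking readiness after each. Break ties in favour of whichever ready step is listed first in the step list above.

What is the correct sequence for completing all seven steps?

A is the only step with nothing outstanding, so it goes first.
Ready: C and G. C is listed earlier → C.
E now also ready, so the ready set is {E, G}; E is listed earlier → E.
D now also ready, so the ready set is {D, G}; D is listed earlier → D.
That leaves G as the only ready step → G.
B and F are both available; B is listed earlier → B.
F is the only step now ready → F.

A → C → E → D → G → B → F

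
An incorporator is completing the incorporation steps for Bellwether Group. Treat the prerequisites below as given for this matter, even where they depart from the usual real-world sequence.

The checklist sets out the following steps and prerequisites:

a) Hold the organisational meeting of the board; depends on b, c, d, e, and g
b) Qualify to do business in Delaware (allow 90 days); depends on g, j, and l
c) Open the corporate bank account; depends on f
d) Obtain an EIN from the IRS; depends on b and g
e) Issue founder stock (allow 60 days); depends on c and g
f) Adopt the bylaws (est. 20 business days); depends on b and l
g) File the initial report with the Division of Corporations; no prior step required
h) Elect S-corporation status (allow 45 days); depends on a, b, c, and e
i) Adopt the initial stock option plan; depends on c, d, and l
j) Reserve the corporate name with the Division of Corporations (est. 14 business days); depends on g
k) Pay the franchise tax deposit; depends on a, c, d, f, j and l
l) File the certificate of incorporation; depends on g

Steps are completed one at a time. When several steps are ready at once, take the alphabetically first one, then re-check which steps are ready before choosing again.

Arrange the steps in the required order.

g is the only step with nothing outstanding, so it goes first.
Now j and l have their prerequisites met. j has the earlier label, so j next.
Next only l has its prerequisites met → l.
b needed g, j and l, now all done → b.
Ready: d and f. d has the earlier label → d.
Next only f has its prerequisites met → f.
c needed f, now all done → c.
Ready: e and i. e has the earlier label → e.
Ready: a and i. a has the earlier label → a.
h, i and k are all available; h has the earlier label → h.
i and k are both available; i has the earlier label → i.
k is the only step now ready → k.

g j l b d f c e a h i k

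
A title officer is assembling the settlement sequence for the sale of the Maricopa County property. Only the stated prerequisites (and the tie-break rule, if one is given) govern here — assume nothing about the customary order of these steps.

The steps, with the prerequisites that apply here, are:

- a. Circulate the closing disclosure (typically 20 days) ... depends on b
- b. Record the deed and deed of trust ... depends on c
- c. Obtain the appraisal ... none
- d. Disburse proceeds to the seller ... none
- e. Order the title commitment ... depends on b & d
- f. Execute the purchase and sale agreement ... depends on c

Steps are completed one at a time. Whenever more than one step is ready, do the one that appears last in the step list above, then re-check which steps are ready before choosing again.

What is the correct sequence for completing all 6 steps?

d → c → f → b → e → a

Nothing is required for d and c. d is listed later → d first.
Next only c has its prerequisites met → c.
Ready: f and b. f is listed later → f.
Next only b has its prerequisites met → b.
e and a are both available; e is listed later → e.
That leaves a as the only ready step → a.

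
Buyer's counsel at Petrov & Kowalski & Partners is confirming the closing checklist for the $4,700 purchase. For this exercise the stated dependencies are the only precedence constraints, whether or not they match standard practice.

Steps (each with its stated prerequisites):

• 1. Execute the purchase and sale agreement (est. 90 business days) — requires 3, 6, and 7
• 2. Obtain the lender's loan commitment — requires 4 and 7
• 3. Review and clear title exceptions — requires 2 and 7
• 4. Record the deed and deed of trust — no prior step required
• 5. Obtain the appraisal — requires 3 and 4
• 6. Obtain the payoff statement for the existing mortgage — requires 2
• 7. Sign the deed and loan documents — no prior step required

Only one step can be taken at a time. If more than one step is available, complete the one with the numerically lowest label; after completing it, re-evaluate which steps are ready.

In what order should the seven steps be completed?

Nothing is required for 4 and 7. 4 has the earlier label → 4 first.
That leaves 7 as the only ready step → 7.
Next only 2 has its prerequisites met → 2.
Now 3 and 6 have their prerequisites met. 3 has the earlier label, so 3 next.
Now 5 and 6 have their prerequisites met. 5 has the earlier label, so 5 next.
6 needed 2, now all done → 6.
1 needed 3, 6 and 7, now all done → 1.

4 → 7 → 2 → 3 → 5 → 6 → 1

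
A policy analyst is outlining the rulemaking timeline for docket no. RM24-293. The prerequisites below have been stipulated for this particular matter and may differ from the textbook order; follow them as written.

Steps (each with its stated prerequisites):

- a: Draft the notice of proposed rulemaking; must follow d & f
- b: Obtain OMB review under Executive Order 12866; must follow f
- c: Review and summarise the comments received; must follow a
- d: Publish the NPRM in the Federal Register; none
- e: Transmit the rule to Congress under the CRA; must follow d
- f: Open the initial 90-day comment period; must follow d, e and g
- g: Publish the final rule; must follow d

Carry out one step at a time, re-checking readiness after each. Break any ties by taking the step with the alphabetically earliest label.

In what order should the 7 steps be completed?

d is the only step with nothing outstanding, so it goes first.
Now e and g have their prerequisites met. e has the earlier label, so e next.
That leaves g as the only ready step → g.
Next only f has its prerequisites met → f.
Ready: a and b. a has the earlier label → a.
Now b and c have their prerequisites met. b has the earlier label, so b next.
That leaves c as the only ready step → c.

d, e, g, f, a, b, c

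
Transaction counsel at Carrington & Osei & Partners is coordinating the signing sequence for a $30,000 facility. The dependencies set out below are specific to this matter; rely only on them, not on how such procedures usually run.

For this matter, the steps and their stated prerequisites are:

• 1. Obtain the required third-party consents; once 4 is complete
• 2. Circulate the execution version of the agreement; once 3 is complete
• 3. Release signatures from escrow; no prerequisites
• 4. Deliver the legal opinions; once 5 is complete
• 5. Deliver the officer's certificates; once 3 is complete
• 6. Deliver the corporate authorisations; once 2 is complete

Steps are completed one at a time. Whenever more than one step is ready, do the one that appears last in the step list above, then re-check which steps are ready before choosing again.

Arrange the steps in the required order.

3 5 4 2 6 1

3 is the only step with nothing outstanding, so it goes first.
Ready: 5 and 2. 5 is listed later → 5.
Ready: 4 and 2. 4 is listed later → 4.
1 now also ready, so the ready set is {2, 1}; 2 is listed later → 2.
6 and 1 are both available; 6 is listed later → 6.
That leaves 1 as the only ready step → 1.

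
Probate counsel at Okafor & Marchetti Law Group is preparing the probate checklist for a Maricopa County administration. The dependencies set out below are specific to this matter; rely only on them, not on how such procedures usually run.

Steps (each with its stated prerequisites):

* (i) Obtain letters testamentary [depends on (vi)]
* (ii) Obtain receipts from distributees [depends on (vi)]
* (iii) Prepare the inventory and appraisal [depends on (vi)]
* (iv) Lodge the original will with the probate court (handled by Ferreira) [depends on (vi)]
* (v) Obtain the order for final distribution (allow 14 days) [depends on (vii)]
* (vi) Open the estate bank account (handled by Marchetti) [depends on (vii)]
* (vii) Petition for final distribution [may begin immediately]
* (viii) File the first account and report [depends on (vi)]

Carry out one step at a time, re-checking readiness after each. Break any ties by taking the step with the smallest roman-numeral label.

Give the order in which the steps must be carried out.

(vii) is the only step with nothing outstanding, so it goes first.
Ready: (v) and (vi). (v) has the earlier label → (v).
That leaves (vi) as the only ready step → (vi).
(i), (ii), (iii), (iv) and (viii) are all available; (i) has the earlier label → (i).
Now (ii), (iii), (iv) and (viii) have their prerequisites met. (ii) has the earlier label, so (ii) next.
(iii), (iv) and (viii) are all available; (iii) has the earlier label → (iii).
Now (iv) and (viii) have their prerequisites met. (iv) has the earlier label, so (iv) next.
That leaves (viii) as the only ready step → (viii).

(vii) (v) (vi) (i) (ii) (iii) (iv) (viii)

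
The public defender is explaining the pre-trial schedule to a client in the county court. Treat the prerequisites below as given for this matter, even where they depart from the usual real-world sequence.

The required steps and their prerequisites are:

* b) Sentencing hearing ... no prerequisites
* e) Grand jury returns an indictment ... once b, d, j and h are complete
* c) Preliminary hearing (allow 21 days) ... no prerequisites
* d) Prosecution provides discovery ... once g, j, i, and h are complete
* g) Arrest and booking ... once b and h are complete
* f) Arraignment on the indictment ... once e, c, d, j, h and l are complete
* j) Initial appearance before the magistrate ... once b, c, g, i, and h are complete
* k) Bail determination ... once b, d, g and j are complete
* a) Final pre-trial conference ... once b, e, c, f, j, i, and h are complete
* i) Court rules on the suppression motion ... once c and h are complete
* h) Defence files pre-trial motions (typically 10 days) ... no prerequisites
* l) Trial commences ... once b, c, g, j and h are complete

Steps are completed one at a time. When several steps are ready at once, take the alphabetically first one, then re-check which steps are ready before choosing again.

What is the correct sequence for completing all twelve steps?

b, c, h, g, i, j, d, e, k, l, f, a

b, c and h have no prerequisites; b has the earlier label, so b is first.
c and h are both available; c has the earlier label → c.
Next only h has its prerequisites met → h.
Ready: g and i. g has the earlier label → g.
i needed c and h, now all done → i.
j needed b, c, g, h and i, now all done → j.
Ready: d and l. d has the earlier label → d.
e and k now also ready, so the ready set is {e, k, l}; e has the earlier label → e.
k and l are both available; k has the earlier label → k.
l needed b, c, g, h and j, now all done → l.
That leaves f as the only ready step → f.
a is the only step now ready → a.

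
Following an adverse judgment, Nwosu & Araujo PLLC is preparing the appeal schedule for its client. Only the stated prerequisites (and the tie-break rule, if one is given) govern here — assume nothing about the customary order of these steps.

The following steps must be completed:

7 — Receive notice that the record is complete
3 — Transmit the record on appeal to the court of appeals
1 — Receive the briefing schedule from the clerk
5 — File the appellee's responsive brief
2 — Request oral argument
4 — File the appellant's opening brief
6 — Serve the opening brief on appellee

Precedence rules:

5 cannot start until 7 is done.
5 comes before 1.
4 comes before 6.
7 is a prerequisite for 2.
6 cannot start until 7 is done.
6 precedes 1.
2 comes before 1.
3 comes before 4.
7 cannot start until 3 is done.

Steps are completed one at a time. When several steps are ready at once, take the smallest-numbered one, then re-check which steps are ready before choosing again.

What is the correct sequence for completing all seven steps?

3 is the only step with nothing outstanding, so it goes first.
4 and 7 are both available; 4 has the earlier label → 4.
That leaves 7 as the only ready step → 7.
Ready: 2, 5 and 6. 2 has the earlier label → 2.
5 and 6 are both available; 5 has the earlier label → 5.
6 is the only step now ready → 6.
1 needed 2, 5 and 6, now all done → 1.

3 4 7 2 5 6 1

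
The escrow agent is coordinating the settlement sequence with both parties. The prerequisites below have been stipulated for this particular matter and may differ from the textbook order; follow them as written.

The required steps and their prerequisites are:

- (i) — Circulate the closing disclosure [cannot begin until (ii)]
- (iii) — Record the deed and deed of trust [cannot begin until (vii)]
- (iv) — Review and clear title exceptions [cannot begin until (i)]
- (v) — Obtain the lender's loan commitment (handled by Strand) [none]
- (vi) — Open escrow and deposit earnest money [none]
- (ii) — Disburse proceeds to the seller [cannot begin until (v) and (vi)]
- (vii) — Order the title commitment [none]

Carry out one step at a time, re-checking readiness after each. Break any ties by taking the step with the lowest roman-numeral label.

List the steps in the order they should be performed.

(v), (vi) and (vii) have no prerequisites; (v) has the earlier label, so (v) is first.
Ready: (vi) and (vii). (vi) has the earlier label → (vi).
(ii) now also ready, so the ready set is {(ii), (vii)}; (ii) has the earlier label → (ii).
(i) now also ready, so the ready set is {(i), (vii)}; (i) has the earlier label → (i).
Now (iv) and (vii) have their prerequisites met. (iv) has the earlier label, so (iv) next.
Next only (vii) has its prerequisites met → (vii).
(iii) needed (vii), now all done → (iii).

(v), (vi), (ii), (i), (iv), (vii), (iii)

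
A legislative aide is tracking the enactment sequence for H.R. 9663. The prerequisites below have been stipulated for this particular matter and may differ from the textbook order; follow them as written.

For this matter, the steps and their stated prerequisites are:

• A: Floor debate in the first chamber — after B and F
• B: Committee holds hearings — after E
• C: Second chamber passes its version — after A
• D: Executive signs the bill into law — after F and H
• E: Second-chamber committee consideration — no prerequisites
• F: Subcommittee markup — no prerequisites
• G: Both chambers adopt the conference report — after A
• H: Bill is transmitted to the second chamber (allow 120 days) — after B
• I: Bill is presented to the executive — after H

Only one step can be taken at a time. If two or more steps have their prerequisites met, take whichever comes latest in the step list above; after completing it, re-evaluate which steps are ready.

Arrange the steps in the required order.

F, E, B, H, I, D, A, G, C

Nothing is required for F and E. F is listed later → F first.
That leaves E as the only ready step → E.
B needed E, now all done → B.
H and A are both available; H is listed later → H.
I and D now also ready, so the ready set is {I, D, A}; I is listed later → I.
Ready: D and A. D is listed later → D.
A needed F and B, now all done → A.
G and C are both available; G is listed later → G.
Next only C has its prerequisites met → C.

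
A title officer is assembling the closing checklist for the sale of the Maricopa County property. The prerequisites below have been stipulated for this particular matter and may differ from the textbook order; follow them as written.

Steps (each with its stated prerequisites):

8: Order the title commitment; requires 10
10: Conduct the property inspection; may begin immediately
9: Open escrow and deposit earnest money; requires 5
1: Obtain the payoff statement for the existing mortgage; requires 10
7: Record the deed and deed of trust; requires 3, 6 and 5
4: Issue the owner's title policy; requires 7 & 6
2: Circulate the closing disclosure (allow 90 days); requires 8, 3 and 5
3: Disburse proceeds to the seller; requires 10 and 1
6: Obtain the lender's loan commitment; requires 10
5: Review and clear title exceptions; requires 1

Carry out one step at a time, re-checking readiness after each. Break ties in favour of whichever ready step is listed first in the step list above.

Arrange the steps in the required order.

10, 8, 1, 3, 6, 5, 9, 7, 4, 2

10 is the only step with nothing outstanding, so it goes first.
Now 8, 1 and 6 have their prerequisites met. 8 is listed earlier, so 8 next.
Ready: 1 and 6. 1 is listed earlier → 1.
Ready: 3, 6 and 5. 3 is listed earlier → 3.
Ready: 6 and 5. 6 is listed earlier → 6.
5 needed 1, now all done → 5.
Now 9, 7 and 2 have their prerequisites met. 9 is listed earlier, so 9 next.
7 and 2 are both available; 7 is listed earlier → 7.
Ready: 4 and 2. 4 is listed earlier → 4.
2 needed 8, 3 and 5, now all done → 2.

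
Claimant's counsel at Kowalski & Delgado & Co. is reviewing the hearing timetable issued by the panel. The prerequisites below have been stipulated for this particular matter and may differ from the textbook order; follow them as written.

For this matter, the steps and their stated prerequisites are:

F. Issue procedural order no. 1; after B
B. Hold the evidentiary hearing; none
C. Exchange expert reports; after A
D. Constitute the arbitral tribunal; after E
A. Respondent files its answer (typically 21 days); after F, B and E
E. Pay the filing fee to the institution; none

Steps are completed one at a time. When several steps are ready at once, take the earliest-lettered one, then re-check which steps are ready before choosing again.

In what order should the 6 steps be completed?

B E D F A C

B and E have no prerequisites; B has the earlier label, so B is first.
F now also ready, so the ready set is {E, F}; E has the earlier label → E.
D now also ready, so the ready set is {D, F}; D has the earlier label → D.
That leaves F as the only ready step → F.
A needed B, E and F, now all done → A.
C needed A, now all done → C.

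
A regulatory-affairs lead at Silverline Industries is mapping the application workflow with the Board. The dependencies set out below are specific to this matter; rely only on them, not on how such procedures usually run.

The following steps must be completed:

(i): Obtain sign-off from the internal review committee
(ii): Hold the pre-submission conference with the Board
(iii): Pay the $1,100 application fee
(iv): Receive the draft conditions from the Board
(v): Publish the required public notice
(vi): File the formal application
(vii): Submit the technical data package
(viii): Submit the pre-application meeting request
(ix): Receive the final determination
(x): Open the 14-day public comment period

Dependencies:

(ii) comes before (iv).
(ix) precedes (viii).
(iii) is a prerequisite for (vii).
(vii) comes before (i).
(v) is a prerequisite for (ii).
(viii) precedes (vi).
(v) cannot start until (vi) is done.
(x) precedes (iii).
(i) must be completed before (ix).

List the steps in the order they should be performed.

(x), (iii), (vii), (i), (ix), (viii), (vi), (v), (ii), (iv)

(x) has no prerequisites → (x) first.
(iii) needed (x), now all done → (iii).
That leaves (vii) as the only ready step → (vii).
(i) needed (vii), now all done → (i).
(ix) needed (i), now all done → (ix).
(viii) is the only step now ready → (viii).
(vi) needed (viii), now all done → (vi).
(v) is the only step now ready → (v).
(ii) needed (v), now all done → (ii).
That leaves (iv) as the only ready step → (iv).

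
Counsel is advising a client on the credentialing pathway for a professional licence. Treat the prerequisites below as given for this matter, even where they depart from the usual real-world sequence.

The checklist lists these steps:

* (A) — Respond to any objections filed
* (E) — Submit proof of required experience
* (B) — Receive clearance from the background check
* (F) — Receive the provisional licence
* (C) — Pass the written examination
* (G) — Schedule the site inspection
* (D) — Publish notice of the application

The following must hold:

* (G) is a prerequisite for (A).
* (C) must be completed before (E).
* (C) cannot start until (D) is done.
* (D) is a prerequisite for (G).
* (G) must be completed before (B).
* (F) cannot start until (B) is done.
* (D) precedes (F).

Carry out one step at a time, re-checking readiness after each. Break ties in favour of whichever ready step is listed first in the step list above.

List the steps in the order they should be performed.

(D), (C), (E), (G), (A), (B), (F)

(D) is the only step with nothing outstanding, so it goes first.
(C) and (G) are both available; (C) is listed earlier → (C).
Now (E) and (G) have their prerequisites met. (E) is listed earlier, so (E) next.
Next only (G) has its prerequisites met → (G).
(A) and (B) are both available; (A) is listed earlier → (A).
(B) is the only step now ready → (B).
Next only (F) has its prerequisites met → (F).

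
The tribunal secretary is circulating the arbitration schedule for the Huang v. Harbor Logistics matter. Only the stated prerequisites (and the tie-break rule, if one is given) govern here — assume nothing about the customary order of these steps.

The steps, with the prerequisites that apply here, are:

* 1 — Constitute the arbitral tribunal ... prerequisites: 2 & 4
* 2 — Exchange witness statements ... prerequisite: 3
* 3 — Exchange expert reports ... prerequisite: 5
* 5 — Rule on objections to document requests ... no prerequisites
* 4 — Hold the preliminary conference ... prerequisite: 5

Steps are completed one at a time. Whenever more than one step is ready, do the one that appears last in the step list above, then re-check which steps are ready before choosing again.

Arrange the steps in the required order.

5, 4, 3, 2, 1

Only 5 has no prerequisites, so it is first.
Ready: 4 and 3. 4 is listed later → 4.
3 is the only step now ready → 3.
2 needed 3, now all done → 2.
1 needed 4 and 2, now all done → 1.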